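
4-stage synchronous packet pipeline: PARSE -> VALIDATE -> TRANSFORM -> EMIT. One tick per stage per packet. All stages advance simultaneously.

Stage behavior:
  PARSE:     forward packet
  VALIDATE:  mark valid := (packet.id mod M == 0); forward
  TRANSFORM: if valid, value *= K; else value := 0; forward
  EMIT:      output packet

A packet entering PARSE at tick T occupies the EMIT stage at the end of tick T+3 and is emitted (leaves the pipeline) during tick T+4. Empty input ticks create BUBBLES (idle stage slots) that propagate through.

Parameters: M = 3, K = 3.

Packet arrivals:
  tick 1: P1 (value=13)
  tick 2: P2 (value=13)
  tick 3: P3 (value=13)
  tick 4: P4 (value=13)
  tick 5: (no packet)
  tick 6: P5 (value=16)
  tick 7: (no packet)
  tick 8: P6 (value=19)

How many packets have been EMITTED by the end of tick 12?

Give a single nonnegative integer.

Answer: 6

Derivation:
Tick 1: [PARSE:P1(v=13,ok=F), VALIDATE:-, TRANSFORM:-, EMIT:-] out:-; in:P1
Tick 2: [PARSE:P2(v=13,ok=F), VALIDATE:P1(v=13,ok=F), TRANSFORM:-, EMIT:-] out:-; in:P2
Tick 3: [PARSE:P3(v=13,ok=F), VALIDATE:P2(v=13,ok=F), TRANSFORM:P1(v=0,ok=F), EMIT:-] out:-; in:P3
Tick 4: [PARSE:P4(v=13,ok=F), VALIDATE:P3(v=13,ok=T), TRANSFORM:P2(v=0,ok=F), EMIT:P1(v=0,ok=F)] out:-; in:P4
Tick 5: [PARSE:-, VALIDATE:P4(v=13,ok=F), TRANSFORM:P3(v=39,ok=T), EMIT:P2(v=0,ok=F)] out:P1(v=0); in:-
Tick 6: [PARSE:P5(v=16,ok=F), VALIDATE:-, TRANSFORM:P4(v=0,ok=F), EMIT:P3(v=39,ok=T)] out:P2(v=0); in:P5
Tick 7: [PARSE:-, VALIDATE:P5(v=16,ok=F), TRANSFORM:-, EMIT:P4(v=0,ok=F)] out:P3(v=39); in:-
Tick 8: [PARSE:P6(v=19,ok=F), VALIDATE:-, TRANSFORM:P5(v=0,ok=F), EMIT:-] out:P4(v=0); in:P6
Tick 9: [PARSE:-, VALIDATE:P6(v=19,ok=T), TRANSFORM:-, EMIT:P5(v=0,ok=F)] out:-; in:-
Tick 10: [PARSE:-, VALIDATE:-, TRANSFORM:P6(v=57,ok=T), EMIT:-] out:P5(v=0); in:-
Tick 11: [PARSE:-, VALIDATE:-, TRANSFORM:-, EMIT:P6(v=57,ok=T)] out:-; in:-
Tick 12: [PARSE:-, VALIDATE:-, TRANSFORM:-, EMIT:-] out:P6(v=57); in:-
Emitted by tick 12: ['P1', 'P2', 'P3', 'P4', 'P5', 'P6']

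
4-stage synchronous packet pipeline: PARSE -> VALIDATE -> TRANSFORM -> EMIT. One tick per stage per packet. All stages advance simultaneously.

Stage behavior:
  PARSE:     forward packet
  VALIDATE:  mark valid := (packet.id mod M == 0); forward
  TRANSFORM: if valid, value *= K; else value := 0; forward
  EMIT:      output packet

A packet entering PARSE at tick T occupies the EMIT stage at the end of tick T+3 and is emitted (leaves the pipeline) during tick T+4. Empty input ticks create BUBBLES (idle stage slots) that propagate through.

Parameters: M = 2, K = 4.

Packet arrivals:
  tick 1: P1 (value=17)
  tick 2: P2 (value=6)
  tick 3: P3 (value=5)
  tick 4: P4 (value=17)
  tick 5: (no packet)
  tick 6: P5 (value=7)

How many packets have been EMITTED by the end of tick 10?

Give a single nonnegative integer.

Answer: 5

Derivation:
Tick 1: [PARSE:P1(v=17,ok=F), VALIDATE:-, TRANSFORM:-, EMIT:-] out:-; in:P1
Tick 2: [PARSE:P2(v=6,ok=F), VALIDATE:P1(v=17,ok=F), TRANSFORM:-, EMIT:-] out:-; in:P2
Tick 3: [PARSE:P3(v=5,ok=F), VALIDATE:P2(v=6,ok=T), TRANSFORM:P1(v=0,ok=F), EMIT:-] out:-; in:P3
Tick 4: [PARSE:P4(v=17,ok=F), VALIDATE:P3(v=5,ok=F), TRANSFORM:P2(v=24,ok=T), EMIT:P1(v=0,ok=F)] out:-; in:P4
Tick 5: [PARSE:-, VALIDATE:P4(v=17,ok=T), TRANSFORM:P3(v=0,ok=F), EMIT:P2(v=24,ok=T)] out:P1(v=0); in:-
Tick 6: [PARSE:P5(v=7,ok=F), VALIDATE:-, TRANSFORM:P4(v=68,ok=T), EMIT:P3(v=0,ok=F)] out:P2(v=24); in:P5
Tick 7: [PARSE:-, VALIDATE:P5(v=7,ok=F), TRANSFORM:-, EMIT:P4(v=68,ok=T)] out:P3(v=0); in:-
Tick 8: [PARSE:-, VALIDATE:-, TRANSFORM:P5(v=0,ok=F), EMIT:-] out:P4(v=68); in:-
Tick 9: [PARSE:-, VALIDATE:-, TRANSFORM:-, EMIT:P5(v=0,ok=F)] out:-; in:-
Tick 10: [PARSE:-, VALIDATE:-, TRANSFORM:-, EMIT:-] out:P5(v=0); in:-
Emitted by tick 10: ['P1', 'P2', 'P3', 'P4', 'P5']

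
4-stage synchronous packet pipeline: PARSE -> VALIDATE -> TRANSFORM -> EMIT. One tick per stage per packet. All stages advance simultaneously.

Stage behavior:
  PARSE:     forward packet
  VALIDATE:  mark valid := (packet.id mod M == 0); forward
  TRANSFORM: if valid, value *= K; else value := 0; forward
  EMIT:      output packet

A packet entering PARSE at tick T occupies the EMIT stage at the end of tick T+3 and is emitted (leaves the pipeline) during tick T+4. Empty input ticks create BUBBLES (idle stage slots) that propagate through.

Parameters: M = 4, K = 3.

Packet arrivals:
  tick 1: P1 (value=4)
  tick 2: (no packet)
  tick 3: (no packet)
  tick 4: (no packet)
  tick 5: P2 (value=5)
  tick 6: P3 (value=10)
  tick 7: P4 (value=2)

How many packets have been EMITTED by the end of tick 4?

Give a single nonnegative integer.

Tick 1: [PARSE:P1(v=4,ok=F), VALIDATE:-, TRANSFORM:-, EMIT:-] out:-; in:P1
Tick 2: [PARSE:-, VALIDATE:P1(v=4,ok=F), TRANSFORM:-, EMIT:-] out:-; in:-
Tick 3: [PARSE:-, VALIDATE:-, TRANSFORM:P1(v=0,ok=F), EMIT:-] out:-; in:-
Tick 4: [PARSE:-, VALIDATE:-, TRANSFORM:-, EMIT:P1(v=0,ok=F)] out:-; in:-
Emitted by tick 4: []

Answer: 0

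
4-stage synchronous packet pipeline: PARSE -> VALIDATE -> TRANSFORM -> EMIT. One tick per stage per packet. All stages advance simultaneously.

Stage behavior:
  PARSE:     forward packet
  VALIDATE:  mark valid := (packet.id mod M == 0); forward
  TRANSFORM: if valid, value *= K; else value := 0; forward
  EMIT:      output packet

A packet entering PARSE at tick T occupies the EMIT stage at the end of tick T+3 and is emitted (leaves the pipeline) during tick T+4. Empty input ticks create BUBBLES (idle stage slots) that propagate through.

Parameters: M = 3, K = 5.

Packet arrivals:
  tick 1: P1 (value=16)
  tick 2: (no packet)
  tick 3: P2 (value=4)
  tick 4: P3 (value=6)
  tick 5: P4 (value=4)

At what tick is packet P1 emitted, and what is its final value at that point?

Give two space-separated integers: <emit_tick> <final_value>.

Tick 1: [PARSE:P1(v=16,ok=F), VALIDATE:-, TRANSFORM:-, EMIT:-] out:-; in:P1
Tick 2: [PARSE:-, VALIDATE:P1(v=16,ok=F), TRANSFORM:-, EMIT:-] out:-; in:-
Tick 3: [PARSE:P2(v=4,ok=F), VALIDATE:-, TRANSFORM:P1(v=0,ok=F), EMIT:-] out:-; in:P2
Tick 4: [PARSE:P3(v=6,ok=F), VALIDATE:P2(v=4,ok=F), TRANSFORM:-, EMIT:P1(v=0,ok=F)] out:-; in:P3
Tick 5: [PARSE:P4(v=4,ok=F), VALIDATE:P3(v=6,ok=T), TRANSFORM:P2(v=0,ok=F), EMIT:-] out:P1(v=0); in:P4
Tick 6: [PARSE:-, VALIDATE:P4(v=4,ok=F), TRANSFORM:P3(v=30,ok=T), EMIT:P2(v=0,ok=F)] out:-; in:-
Tick 7: [PARSE:-, VALIDATE:-, TRANSFORM:P4(v=0,ok=F), EMIT:P3(v=30,ok=T)] out:P2(v=0); in:-
Tick 8: [PARSE:-, VALIDATE:-, TRANSFORM:-, EMIT:P4(v=0,ok=F)] out:P3(v=30); in:-
Tick 9: [PARSE:-, VALIDATE:-, TRANSFORM:-, EMIT:-] out:P4(v=0); in:-
P1: arrives tick 1, valid=False (id=1, id%3=1), emit tick 5, final value 0

Answer: 5 0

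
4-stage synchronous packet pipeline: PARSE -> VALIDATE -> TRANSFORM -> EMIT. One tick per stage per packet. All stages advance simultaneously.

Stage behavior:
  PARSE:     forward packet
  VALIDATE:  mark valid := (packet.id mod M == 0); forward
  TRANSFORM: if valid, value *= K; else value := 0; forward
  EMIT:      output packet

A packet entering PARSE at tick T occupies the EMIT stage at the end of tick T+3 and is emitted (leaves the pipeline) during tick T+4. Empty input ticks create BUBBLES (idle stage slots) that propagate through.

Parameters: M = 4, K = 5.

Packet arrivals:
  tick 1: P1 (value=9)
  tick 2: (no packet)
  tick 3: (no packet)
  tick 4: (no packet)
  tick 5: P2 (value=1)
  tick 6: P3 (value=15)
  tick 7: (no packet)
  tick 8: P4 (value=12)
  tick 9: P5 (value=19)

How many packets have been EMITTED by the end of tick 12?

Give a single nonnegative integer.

Answer: 4

Derivation:
Tick 1: [PARSE:P1(v=9,ok=F), VALIDATE:-, TRANSFORM:-, EMIT:-] out:-; in:P1
Tick 2: [PARSE:-, VALIDATE:P1(v=9,ok=F), TRANSFORM:-, EMIT:-] out:-; in:-
Tick 3: [PARSE:-, VALIDATE:-, TRANSFORM:P1(v=0,ok=F), EMIT:-] out:-; in:-
Tick 4: [PARSE:-, VALIDATE:-, TRANSFORM:-, EMIT:P1(v=0,ok=F)] out:-; in:-
Tick 5: [PARSE:P2(v=1,ok=F), VALIDATE:-, TRANSFORM:-, EMIT:-] out:P1(v=0); in:P2
Tick 6: [PARSE:P3(v=15,ok=F), VALIDATE:P2(v=1,ok=F), TRANSFORM:-, EMIT:-] out:-; in:P3
Tick 7: [PARSE:-, VALIDATE:P3(v=15,ok=F), TRANSFORM:P2(v=0,ok=F), EMIT:-] out:-; in:-
Tick 8: [PARSE:P4(v=12,ok=F), VALIDATE:-, TRANSFORM:P3(v=0,ok=F), EMIT:P2(v=0,ok=F)] out:-; in:P4
Tick 9: [PARSE:P5(v=19,ok=F), VALIDATE:P4(v=12,ok=T), TRANSFORM:-, EMIT:P3(v=0,ok=F)] out:P2(v=0); in:P5
Tick 10: [PARSE:-, VALIDATE:P5(v=19,ok=F), TRANSFORM:P4(v=60,ok=T), EMIT:-] out:P3(v=0); in:-
Tick 11: [PARSE:-, VALIDATE:-, TRANSFORM:P5(v=0,ok=F), EMIT:P4(v=60,ok=T)] out:-; in:-
Tick 12: [PARSE:-, VALIDATE:-, TRANSFORM:-, EMIT:P5(v=0,ok=F)] out:P4(v=60); in:-
Emitted by tick 12: ['P1', 'P2', 'P3', 'P4']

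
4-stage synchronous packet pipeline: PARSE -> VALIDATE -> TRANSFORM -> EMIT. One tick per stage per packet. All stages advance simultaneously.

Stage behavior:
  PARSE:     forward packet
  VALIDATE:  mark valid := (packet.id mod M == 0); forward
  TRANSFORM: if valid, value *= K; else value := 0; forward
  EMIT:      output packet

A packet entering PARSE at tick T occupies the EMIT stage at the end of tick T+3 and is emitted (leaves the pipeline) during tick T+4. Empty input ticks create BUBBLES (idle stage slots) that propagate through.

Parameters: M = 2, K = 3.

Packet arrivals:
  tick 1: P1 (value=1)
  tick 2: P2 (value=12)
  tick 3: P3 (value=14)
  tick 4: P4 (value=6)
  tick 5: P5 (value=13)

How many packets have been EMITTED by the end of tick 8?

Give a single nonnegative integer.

Answer: 4

Derivation:
Tick 1: [PARSE:P1(v=1,ok=F), VALIDATE:-, TRANSFORM:-, EMIT:-] out:-; in:P1
Tick 2: [PARSE:P2(v=12,ok=F), VALIDATE:P1(v=1,ok=F), TRANSFORM:-, EMIT:-] out:-; in:P2
Tick 3: [PARSE:P3(v=14,ok=F), VALIDATE:P2(v=12,ok=T), TRANSFORM:P1(v=0,ok=F), EMIT:-] out:-; in:P3
Tick 4: [PARSE:P4(v=6,ok=F), VALIDATE:P3(v=14,ok=F), TRANSFORM:P2(v=36,ok=T), EMIT:P1(v=0,ok=F)] out:-; in:P4
Tick 5: [PARSE:P5(v=13,ok=F), VALIDATE:P4(v=6,ok=T), TRANSFORM:P3(v=0,ok=F), EMIT:P2(v=36,ok=T)] out:P1(v=0); in:P5
Tick 6: [PARSE:-, VALIDATE:P5(v=13,ok=F), TRANSFORM:P4(v=18,ok=T), EMIT:P3(v=0,ok=F)] out:P2(v=36); in:-
Tick 7: [PARSE:-, VALIDATE:-, TRANSFORM:P5(v=0,ok=F), EMIT:P4(v=18,ok=T)] out:P3(v=0); in:-
Tick 8: [PARSE:-, VALIDATE:-, TRANSFORM:-, EMIT:P5(v=0,ok=F)] out:P4(v=18); in:-
Emitted by tick 8: ['P1', 'P2', 'P3', 'P4']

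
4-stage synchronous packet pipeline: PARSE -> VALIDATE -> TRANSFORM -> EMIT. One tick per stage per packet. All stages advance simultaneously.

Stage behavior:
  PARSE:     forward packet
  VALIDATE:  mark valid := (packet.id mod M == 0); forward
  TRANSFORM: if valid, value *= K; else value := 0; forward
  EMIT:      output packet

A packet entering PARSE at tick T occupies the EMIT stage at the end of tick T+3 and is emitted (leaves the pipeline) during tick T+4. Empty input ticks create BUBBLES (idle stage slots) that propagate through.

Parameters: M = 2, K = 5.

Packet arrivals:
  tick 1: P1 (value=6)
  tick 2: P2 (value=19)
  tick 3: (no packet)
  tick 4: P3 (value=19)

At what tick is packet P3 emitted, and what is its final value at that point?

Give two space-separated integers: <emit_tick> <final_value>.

Tick 1: [PARSE:P1(v=6,ok=F), VALIDATE:-, TRANSFORM:-, EMIT:-] out:-; in:P1
Tick 2: [PARSE:P2(v=19,ok=F), VALIDATE:P1(v=6,ok=F), TRANSFORM:-, EMIT:-] out:-; in:P2
Tick 3: [PARSE:-, VALIDATE:P2(v=19,ok=T), TRANSFORM:P1(v=0,ok=F), EMIT:-] out:-; in:-
Tick 4: [PARSE:P3(v=19,ok=F), VALIDATE:-, TRANSFORM:P2(v=95,ok=T), EMIT:P1(v=0,ok=F)] out:-; in:P3
Tick 5: [PARSE:-, VALIDATE:P3(v=19,ok=F), TRANSFORM:-, EMIT:P2(v=95,ok=T)] out:P1(v=0); in:-
Tick 6: [PARSE:-, VALIDATE:-, TRANSFORM:P3(v=0,ok=F), EMIT:-] out:P2(v=95); in:-
Tick 7: [PARSE:-, VALIDATE:-, TRANSFORM:-, EMIT:P3(v=0,ok=F)] out:-; in:-
Tick 8: [PARSE:-, VALIDATE:-, TRANSFORM:-, EMIT:-] out:P3(v=0); in:-
P3: arrives tick 4, valid=False (id=3, id%2=1), emit tick 8, final value 0

Answer: 8 0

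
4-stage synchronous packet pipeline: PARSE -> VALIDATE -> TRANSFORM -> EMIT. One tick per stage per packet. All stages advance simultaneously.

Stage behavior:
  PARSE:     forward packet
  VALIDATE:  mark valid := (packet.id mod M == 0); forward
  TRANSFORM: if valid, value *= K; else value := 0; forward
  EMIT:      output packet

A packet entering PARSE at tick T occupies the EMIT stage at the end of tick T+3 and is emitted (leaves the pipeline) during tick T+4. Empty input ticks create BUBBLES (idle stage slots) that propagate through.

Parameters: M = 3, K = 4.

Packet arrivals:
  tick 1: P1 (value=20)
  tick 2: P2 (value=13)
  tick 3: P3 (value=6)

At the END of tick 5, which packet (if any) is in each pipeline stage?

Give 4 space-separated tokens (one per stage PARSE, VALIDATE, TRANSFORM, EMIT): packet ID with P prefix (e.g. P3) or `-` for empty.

Tick 1: [PARSE:P1(v=20,ok=F), VALIDATE:-, TRANSFORM:-, EMIT:-] out:-; in:P1
Tick 2: [PARSE:P2(v=13,ok=F), VALIDATE:P1(v=20,ok=F), TRANSFORM:-, EMIT:-] out:-; in:P2
Tick 3: [PARSE:P3(v=6,ok=F), VALIDATE:P2(v=13,ok=F), TRANSFORM:P1(v=0,ok=F), EMIT:-] out:-; in:P3
Tick 4: [PARSE:-, VALIDATE:P3(v=6,ok=T), TRANSFORM:P2(v=0,ok=F), EMIT:P1(v=0,ok=F)] out:-; in:-
Tick 5: [PARSE:-, VALIDATE:-, TRANSFORM:P3(v=24,ok=T), EMIT:P2(v=0,ok=F)] out:P1(v=0); in:-
At end of tick 5: ['-', '-', 'P3', 'P2']

Answer: - - P3 P2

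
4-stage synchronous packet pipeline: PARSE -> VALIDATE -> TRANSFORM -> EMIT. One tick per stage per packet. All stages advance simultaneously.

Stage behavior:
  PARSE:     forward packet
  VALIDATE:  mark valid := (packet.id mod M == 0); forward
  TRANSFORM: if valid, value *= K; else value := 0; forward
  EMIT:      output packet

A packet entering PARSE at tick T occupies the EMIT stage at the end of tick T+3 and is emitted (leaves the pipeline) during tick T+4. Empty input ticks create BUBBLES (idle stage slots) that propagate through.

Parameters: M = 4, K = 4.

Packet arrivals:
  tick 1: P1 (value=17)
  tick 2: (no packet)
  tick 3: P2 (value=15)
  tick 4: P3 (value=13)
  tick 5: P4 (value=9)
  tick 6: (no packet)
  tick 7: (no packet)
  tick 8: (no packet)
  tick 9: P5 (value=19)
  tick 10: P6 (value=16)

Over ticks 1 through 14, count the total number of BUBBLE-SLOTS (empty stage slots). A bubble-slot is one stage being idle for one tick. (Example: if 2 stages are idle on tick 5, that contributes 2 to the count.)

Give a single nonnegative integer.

Answer: 32

Derivation:
Tick 1: [PARSE:P1(v=17,ok=F), VALIDATE:-, TRANSFORM:-, EMIT:-] out:-; bubbles=3
Tick 2: [PARSE:-, VALIDATE:P1(v=17,ok=F), TRANSFORM:-, EMIT:-] out:-; bubbles=3
Tick 3: [PARSE:P2(v=15,ok=F), VALIDATE:-, TRANSFORM:P1(v=0,ok=F), EMIT:-] out:-; bubbles=2
Tick 4: [PARSE:P3(v=13,ok=F), VALIDATE:P2(v=15,ok=F), TRANSFORM:-, EMIT:P1(v=0,ok=F)] out:-; bubbles=1
Tick 5: [PARSE:P4(v=9,ok=F), VALIDATE:P3(v=13,ok=F), TRANSFORM:P2(v=0,ok=F), EMIT:-] out:P1(v=0); bubbles=1
Tick 6: [PARSE:-, VALIDATE:P4(v=9,ok=T), TRANSFORM:P3(v=0,ok=F), EMIT:P2(v=0,ok=F)] out:-; bubbles=1
Tick 7: [PARSE:-, VALIDATE:-, TRANSFORM:P4(v=36,ok=T), EMIT:P3(v=0,ok=F)] out:P2(v=0); bubbles=2
Tick 8: [PARSE:-, VALIDATE:-, TRANSFORM:-, EMIT:P4(v=36,ok=T)] out:P3(v=0); bubbles=3
Tick 9: [PARSE:P5(v=19,ok=F), VALIDATE:-, TRANSFORM:-, EMIT:-] out:P4(v=36); bubbles=3
Tick 10: [PARSE:P6(v=16,ok=F), VALIDATE:P5(v=19,ok=F), TRANSFORM:-, EMIT:-] out:-; bubbles=2
Tick 11: [PARSE:-, VALIDATE:P6(v=16,ok=F), TRANSFORM:P5(v=0,ok=F), EMIT:-] out:-; bubbles=2
Tick 12: [PARSE:-, VALIDATE:-, TRANSFORM:P6(v=0,ok=F), EMIT:P5(v=0,ok=F)] out:-; bubbles=2
Tick 13: [PARSE:-, VALIDATE:-, TRANSFORM:-, EMIT:P6(v=0,ok=F)] out:P5(v=0); bubbles=3
Tick 14: [PARSE:-, VALIDATE:-, TRANSFORM:-, EMIT:-] out:P6(v=0); bubbles=4
Total bubble-slots: 32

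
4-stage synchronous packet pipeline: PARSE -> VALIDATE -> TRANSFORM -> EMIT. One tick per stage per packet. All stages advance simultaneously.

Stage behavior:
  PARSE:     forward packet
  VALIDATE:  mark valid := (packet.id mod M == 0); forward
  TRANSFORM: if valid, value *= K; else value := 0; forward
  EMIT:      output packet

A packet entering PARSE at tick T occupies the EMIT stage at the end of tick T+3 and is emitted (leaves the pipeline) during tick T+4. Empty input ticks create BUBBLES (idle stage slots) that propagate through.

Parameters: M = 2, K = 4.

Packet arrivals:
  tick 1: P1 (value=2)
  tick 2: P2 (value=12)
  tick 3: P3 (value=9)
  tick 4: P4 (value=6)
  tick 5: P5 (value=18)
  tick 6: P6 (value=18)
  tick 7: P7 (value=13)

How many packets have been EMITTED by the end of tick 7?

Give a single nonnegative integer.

Tick 1: [PARSE:P1(v=2,ok=F), VALIDATE:-, TRANSFORM:-, EMIT:-] out:-; in:P1
Tick 2: [PARSE:P2(v=12,ok=F), VALIDATE:P1(v=2,ok=F), TRANSFORM:-, EMIT:-] out:-; in:P2
Tick 3: [PARSE:P3(v=9,ok=F), VALIDATE:P2(v=12,ok=T), TRANSFORM:P1(v=0,ok=F), EMIT:-] out:-; in:P3
Tick 4: [PARSE:P4(v=6,ok=F), VALIDATE:P3(v=9,ok=F), TRANSFORM:P2(v=48,ok=T), EMIT:P1(v=0,ok=F)] out:-; in:P4
Tick 5: [PARSE:P5(v=18,ok=F), VALIDATE:P4(v=6,ok=T), TRANSFORM:P3(v=0,ok=F), EMIT:P2(v=48,ok=T)] out:P1(v=0); in:P5
Tick 6: [PARSE:P6(v=18,ok=F), VALIDATE:P5(v=18,ok=F), TRANSFORM:P4(v=24,ok=T), EMIT:P3(v=0,ok=F)] out:P2(v=48); in:P6
Tick 7: [PARSE:P7(v=13,ok=F), VALIDATE:P6(v=18,ok=T), TRANSFORM:P5(v=0,ok=F), EMIT:P4(v=24,ok=T)] out:P3(v=0); in:P7
Emitted by tick 7: ['P1', 'P2', 'P3']

Answer: 3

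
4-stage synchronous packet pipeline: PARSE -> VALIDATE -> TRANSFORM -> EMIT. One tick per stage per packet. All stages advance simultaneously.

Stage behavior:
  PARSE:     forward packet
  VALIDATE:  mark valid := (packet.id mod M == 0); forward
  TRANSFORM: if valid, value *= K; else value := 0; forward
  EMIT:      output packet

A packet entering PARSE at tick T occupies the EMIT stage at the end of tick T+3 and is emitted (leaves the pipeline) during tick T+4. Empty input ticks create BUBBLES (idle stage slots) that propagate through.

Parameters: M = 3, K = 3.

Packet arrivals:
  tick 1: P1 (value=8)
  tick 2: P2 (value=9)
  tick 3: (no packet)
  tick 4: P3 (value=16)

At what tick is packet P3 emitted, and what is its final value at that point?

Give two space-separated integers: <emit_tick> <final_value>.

Tick 1: [PARSE:P1(v=8,ok=F), VALIDATE:-, TRANSFORM:-, EMIT:-] out:-; in:P1
Tick 2: [PARSE:P2(v=9,ok=F), VALIDATE:P1(v=8,ok=F), TRANSFORM:-, EMIT:-] out:-; in:P2
Tick 3: [PARSE:-, VALIDATE:P2(v=9,ok=F), TRANSFORM:P1(v=0,ok=F), EMIT:-] out:-; in:-
Tick 4: [PARSE:P3(v=16,ok=F), VALIDATE:-, TRANSFORM:P2(v=0,ok=F), EMIT:P1(v=0,ok=F)] out:-; in:P3
Tick 5: [PARSE:-, VALIDATE:P3(v=16,ok=T), TRANSFORM:-, EMIT:P2(v=0,ok=F)] out:P1(v=0); in:-
Tick 6: [PARSE:-, VALIDATE:-, TRANSFORM:P3(v=48,ok=T), EMIT:-] out:P2(v=0); in:-
Tick 7: [PARSE:-, VALIDATE:-, TRANSFORM:-, EMIT:P3(v=48,ok=T)] out:-; in:-
Tick 8: [PARSE:-, VALIDATE:-, TRANSFORM:-, EMIT:-] out:P3(v=48); in:-
P3: arrives tick 4, valid=True (id=3, id%3=0), emit tick 8, final value 48

Answer: 8 48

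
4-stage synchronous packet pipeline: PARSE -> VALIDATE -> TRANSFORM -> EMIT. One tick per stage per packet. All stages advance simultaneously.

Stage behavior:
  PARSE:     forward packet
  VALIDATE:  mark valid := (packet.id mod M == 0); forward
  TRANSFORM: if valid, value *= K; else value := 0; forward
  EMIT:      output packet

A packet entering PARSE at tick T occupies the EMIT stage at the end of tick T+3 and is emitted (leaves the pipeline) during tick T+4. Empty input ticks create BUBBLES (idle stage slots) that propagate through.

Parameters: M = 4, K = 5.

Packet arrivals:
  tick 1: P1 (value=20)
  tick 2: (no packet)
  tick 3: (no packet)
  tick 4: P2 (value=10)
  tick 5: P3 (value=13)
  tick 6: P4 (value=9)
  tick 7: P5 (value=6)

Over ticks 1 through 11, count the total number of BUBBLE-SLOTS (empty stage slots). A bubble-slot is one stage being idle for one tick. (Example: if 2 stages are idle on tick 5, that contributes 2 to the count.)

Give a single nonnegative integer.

Tick 1: [PARSE:P1(v=20,ok=F), VALIDATE:-, TRANSFORM:-, EMIT:-] out:-; bubbles=3
Tick 2: [PARSE:-, VALIDATE:P1(v=20,ok=F), TRANSFORM:-, EMIT:-] out:-; bubbles=3
Tick 3: [PARSE:-, VALIDATE:-, TRANSFORM:P1(v=0,ok=F), EMIT:-] out:-; bubbles=3
Tick 4: [PARSE:P2(v=10,ok=F), VALIDATE:-, TRANSFORM:-, EMIT:P1(v=0,ok=F)] out:-; bubbles=2
Tick 5: [PARSE:P3(v=13,ok=F), VALIDATE:P2(v=10,ok=F), TRANSFORM:-, EMIT:-] out:P1(v=0); bubbles=2
Tick 6: [PARSE:P4(v=9,ok=F), VALIDATE:P3(v=13,ok=F), TRANSFORM:P2(v=0,ok=F), EMIT:-] out:-; bubbles=1
Tick 7: [PARSE:P5(v=6,ok=F), VALIDATE:P4(v=9,ok=T), TRANSFORM:P3(v=0,ok=F), EMIT:P2(v=0,ok=F)] out:-; bubbles=0
Tick 8: [PARSE:-, VALIDATE:P5(v=6,ok=F), TRANSFORM:P4(v=45,ok=T), EMIT:P3(v=0,ok=F)] out:P2(v=0); bubbles=1
Tick 9: [PARSE:-, VALIDATE:-, TRANSFORM:P5(v=0,ok=F), EMIT:P4(v=45,ok=T)] out:P3(v=0); bubbles=2
Tick 10: [PARSE:-, VALIDATE:-, TRANSFORM:-, EMIT:P5(v=0,ok=F)] out:P4(v=45); bubbles=3
Tick 11: [PARSE:-, VALIDATE:-, TRANSFORM:-, EMIT:-] out:P5(v=0); bubbles=4
Total bubble-slots: 24

Answer: 24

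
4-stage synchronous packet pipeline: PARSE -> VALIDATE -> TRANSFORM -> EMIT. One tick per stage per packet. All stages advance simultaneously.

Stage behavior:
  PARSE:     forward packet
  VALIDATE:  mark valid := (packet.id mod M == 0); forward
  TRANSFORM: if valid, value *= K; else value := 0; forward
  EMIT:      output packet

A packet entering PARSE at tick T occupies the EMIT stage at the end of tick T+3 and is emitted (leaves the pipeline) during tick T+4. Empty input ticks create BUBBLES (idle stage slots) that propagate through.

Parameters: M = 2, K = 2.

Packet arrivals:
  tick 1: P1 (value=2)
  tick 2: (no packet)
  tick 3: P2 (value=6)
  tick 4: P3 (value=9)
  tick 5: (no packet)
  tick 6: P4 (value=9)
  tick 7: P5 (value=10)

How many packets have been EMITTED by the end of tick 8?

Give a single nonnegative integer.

Tick 1: [PARSE:P1(v=2,ok=F), VALIDATE:-, TRANSFORM:-, EMIT:-] out:-; in:P1
Tick 2: [PARSE:-, VALIDATE:P1(v=2,ok=F), TRANSFORM:-, EMIT:-] out:-; in:-
Tick 3: [PARSE:P2(v=6,ok=F), VALIDATE:-, TRANSFORM:P1(v=0,ok=F), EMIT:-] out:-; in:P2
Tick 4: [PARSE:P3(v=9,ok=F), VALIDATE:P2(v=6,ok=T), TRANSFORM:-, EMIT:P1(v=0,ok=F)] out:-; in:P3
Tick 5: [PARSE:-, VALIDATE:P3(v=9,ok=F), TRANSFORM:P2(v=12,ok=T), EMIT:-] out:P1(v=0); in:-
Tick 6: [PARSE:P4(v=9,ok=F), VALIDATE:-, TRANSFORM:P3(v=0,ok=F), EMIT:P2(v=12,ok=T)] out:-; in:P4
Tick 7: [PARSE:P5(v=10,ok=F), VALIDATE:P4(v=9,ok=T), TRANSFORM:-, EMIT:P3(v=0,ok=F)] out:P2(v=12); in:P5
Tick 8: [PARSE:-, VALIDATE:P5(v=10,ok=F), TRANSFORM:P4(v=18,ok=T), EMIT:-] out:P3(v=0); in:-
Emitted by tick 8: ['P1', 'P2', 'P3']

Answer: 3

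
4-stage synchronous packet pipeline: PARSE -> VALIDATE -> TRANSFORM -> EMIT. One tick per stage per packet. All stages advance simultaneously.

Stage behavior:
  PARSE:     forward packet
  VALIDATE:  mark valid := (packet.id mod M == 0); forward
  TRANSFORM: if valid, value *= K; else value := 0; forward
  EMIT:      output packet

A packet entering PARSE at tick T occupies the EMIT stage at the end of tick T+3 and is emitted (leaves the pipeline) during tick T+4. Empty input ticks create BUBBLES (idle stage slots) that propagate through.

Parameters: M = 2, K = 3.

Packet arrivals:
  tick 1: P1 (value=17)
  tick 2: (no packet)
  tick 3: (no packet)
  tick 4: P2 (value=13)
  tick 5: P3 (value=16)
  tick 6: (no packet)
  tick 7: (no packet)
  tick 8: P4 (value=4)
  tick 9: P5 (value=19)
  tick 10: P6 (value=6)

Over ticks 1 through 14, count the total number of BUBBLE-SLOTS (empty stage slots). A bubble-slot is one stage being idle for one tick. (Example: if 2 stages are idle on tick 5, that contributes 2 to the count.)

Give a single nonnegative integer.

Tick 1: [PARSE:P1(v=17,ok=F), VALIDATE:-, TRANSFORM:-, EMIT:-] out:-; bubbles=3
Tick 2: [PARSE:-, VALIDATE:P1(v=17,ok=F), TRANSFORM:-, EMIT:-] out:-; bubbles=3
Tick 3: [PARSE:-, VALIDATE:-, TRANSFORM:P1(v=0,ok=F), EMIT:-] out:-; bubbles=3
Tick 4: [PARSE:P2(v=13,ok=F), VALIDATE:-, TRANSFORM:-, EMIT:P1(v=0,ok=F)] out:-; bubbles=2
Tick 5: [PARSE:P3(v=16,ok=F), VALIDATE:P2(v=13,ok=T), TRANSFORM:-, EMIT:-] out:P1(v=0); bubbles=2
Tick 6: [PARSE:-, VALIDATE:P3(v=16,ok=F), TRANSFORM:P2(v=39,ok=T), EMIT:-] out:-; bubbles=2
Tick 7: [PARSE:-, VALIDATE:-, TRANSFORM:P3(v=0,ok=F), EMIT:P2(v=39,ok=T)] out:-; bubbles=2
Tick 8: [PARSE:P4(v=4,ok=F), VALIDATE:-, TRANSFORM:-, EMIT:P3(v=0,ok=F)] out:P2(v=39); bubbles=2
Tick 9: [PARSE:P5(v=19,ok=F), VALIDATE:P4(v=4,ok=T), TRANSFORM:-, EMIT:-] out:P3(v=0); bubbles=2
Tick 10: [PARSE:P6(v=6,ok=F), VALIDATE:P5(v=19,ok=F), TRANSFORM:P4(v=12,ok=T), EMIT:-] out:-; bubbles=1
Tick 11: [PARSE:-, VALIDATE:P6(v=6,ok=T), TRANSFORM:P5(v=0,ok=F), EMIT:P4(v=12,ok=T)] out:-; bubbles=1
Tick 12: [PARSE:-, VALIDATE:-, TRANSFORM:P6(v=18,ok=T), EMIT:P5(v=0,ok=F)] out:P4(v=12); bubbles=2
Tick 13: [PARSE:-, VALIDATE:-, TRANSFORM:-, EMIT:P6(v=18,ok=T)] out:P5(v=0); bubbles=3
Tick 14: [PARSE:-, VALIDATE:-, TRANSFORM:-, EMIT:-] out:P6(v=18); bubbles=4
Total bubble-slots: 32

Answer: 32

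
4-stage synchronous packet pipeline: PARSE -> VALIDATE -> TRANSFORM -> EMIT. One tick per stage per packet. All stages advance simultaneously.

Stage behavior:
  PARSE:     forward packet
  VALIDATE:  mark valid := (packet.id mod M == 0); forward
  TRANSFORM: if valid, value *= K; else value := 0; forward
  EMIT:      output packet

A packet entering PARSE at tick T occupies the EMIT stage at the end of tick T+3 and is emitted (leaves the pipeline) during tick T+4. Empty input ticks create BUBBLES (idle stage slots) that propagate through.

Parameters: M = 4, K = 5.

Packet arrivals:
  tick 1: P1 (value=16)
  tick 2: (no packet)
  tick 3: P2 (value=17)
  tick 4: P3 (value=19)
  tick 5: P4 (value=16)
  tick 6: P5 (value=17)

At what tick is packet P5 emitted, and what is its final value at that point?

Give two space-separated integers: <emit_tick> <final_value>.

Answer: 10 0

Derivation:
Tick 1: [PARSE:P1(v=16,ok=F), VALIDATE:-, TRANSFORM:-, EMIT:-] out:-; in:P1
Tick 2: [PARSE:-, VALIDATE:P1(v=16,ok=F), TRANSFORM:-, EMIT:-] out:-; in:-
Tick 3: [PARSE:P2(v=17,ok=F), VALIDATE:-, TRANSFORM:P1(v=0,ok=F), EMIT:-] out:-; in:P2
Tick 4: [PARSE:P3(v=19,ok=F), VALIDATE:P2(v=17,ok=F), TRANSFORM:-, EMIT:P1(v=0,ok=F)] out:-; in:P3
Tick 5: [PARSE:P4(v=16,ok=F), VALIDATE:P3(v=19,ok=F), TRANSFORM:P2(v=0,ok=F), EMIT:-] out:P1(v=0); in:P4
Tick 6: [PARSE:P5(v=17,ok=F), VALIDATE:P4(v=16,ok=T), TRANSFORM:P3(v=0,ok=F), EMIT:P2(v=0,ok=F)] out:-; in:P5
Tick 7: [PARSE:-, VALIDATE:P5(v=17,ok=F), TRANSFORM:P4(v=80,ok=T), EMIT:P3(v=0,ok=F)] out:P2(v=0); in:-
Tick 8: [PARSE:-, VALIDATE:-, TRANSFORM:P5(v=0,ok=F), EMIT:P4(v=80,ok=T)] out:P3(v=0); in:-
Tick 9: [PARSE:-, VALIDATE:-, TRANSFORM:-, EMIT:P5(v=0,ok=F)] out:P4(v=80); in:-
Tick 10: [PARSE:-, VALIDATE:-, TRANSFORM:-, EMIT:-] out:P5(v=0); in:-
P5: arrives tick 6, valid=False (id=5, id%4=1), emit tick 10, final value 0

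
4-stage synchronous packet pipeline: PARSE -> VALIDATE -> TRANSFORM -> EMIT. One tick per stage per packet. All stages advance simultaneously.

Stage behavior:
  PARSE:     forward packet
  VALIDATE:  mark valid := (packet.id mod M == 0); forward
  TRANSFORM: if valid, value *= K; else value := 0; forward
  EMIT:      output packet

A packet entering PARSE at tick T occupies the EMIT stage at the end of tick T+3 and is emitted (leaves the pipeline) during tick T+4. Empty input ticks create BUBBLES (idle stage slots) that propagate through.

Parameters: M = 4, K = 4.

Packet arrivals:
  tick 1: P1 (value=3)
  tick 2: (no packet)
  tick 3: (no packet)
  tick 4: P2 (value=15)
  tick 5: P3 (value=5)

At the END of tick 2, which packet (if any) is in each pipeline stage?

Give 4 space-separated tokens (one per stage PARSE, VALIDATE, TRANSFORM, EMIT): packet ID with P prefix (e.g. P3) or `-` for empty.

Tick 1: [PARSE:P1(v=3,ok=F), VALIDATE:-, TRANSFORM:-, EMIT:-] out:-; in:P1
Tick 2: [PARSE:-, VALIDATE:P1(v=3,ok=F), TRANSFORM:-, EMIT:-] out:-; in:-
At end of tick 2: ['-', 'P1', '-', '-']

Answer: - P1 - -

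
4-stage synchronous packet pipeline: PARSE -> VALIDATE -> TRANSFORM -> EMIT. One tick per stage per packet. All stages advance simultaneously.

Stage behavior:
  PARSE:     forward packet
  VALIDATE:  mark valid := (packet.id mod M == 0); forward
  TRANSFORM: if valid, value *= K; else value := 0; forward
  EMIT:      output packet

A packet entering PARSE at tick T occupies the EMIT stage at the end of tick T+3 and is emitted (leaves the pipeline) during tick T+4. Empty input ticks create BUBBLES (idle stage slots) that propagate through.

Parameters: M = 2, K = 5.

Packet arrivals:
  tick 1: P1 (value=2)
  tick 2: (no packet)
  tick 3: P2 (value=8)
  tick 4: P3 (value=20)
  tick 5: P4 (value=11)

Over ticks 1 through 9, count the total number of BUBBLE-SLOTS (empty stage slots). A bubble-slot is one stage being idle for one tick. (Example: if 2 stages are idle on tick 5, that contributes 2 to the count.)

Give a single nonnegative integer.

Tick 1: [PARSE:P1(v=2,ok=F), VALIDATE:-, TRANSFORM:-, EMIT:-] out:-; bubbles=3
Tick 2: [PARSE:-, VALIDATE:P1(v=2,ok=F), TRANSFORM:-, EMIT:-] out:-; bubbles=3
Tick 3: [PARSE:P2(v=8,ok=F), VALIDATE:-, TRANSFORM:P1(v=0,ok=F), EMIT:-] out:-; bubbles=2
Tick 4: [PARSE:P3(v=20,ok=F), VALIDATE:P2(v=8,ok=T), TRANSFORM:-, EMIT:P1(v=0,ok=F)] out:-; bubbles=1
Tick 5: [PARSE:P4(v=11,ok=F), VALIDATE:P3(v=20,ok=F), TRANSFORM:P2(v=40,ok=T), EMIT:-] out:P1(v=0); bubbles=1
Tick 6: [PARSE:-, VALIDATE:P4(v=11,ok=T), TRANSFORM:P3(v=0,ok=F), EMIT:P2(v=40,ok=T)] out:-; bubbles=1
Tick 7: [PARSE:-, VALIDATE:-, TRANSFORM:P4(v=55,ok=T), EMIT:P3(v=0,ok=F)] out:P2(v=40); bubbles=2
Tick 8: [PARSE:-, VALIDATE:-, TRANSFORM:-, EMIT:P4(v=55,ok=T)] out:P3(v=0); bubbles=3
Tick 9: [PARSE:-, VALIDATE:-, TRANSFORM:-, EMIT:-] out:P4(v=55); bubbles=4
Total bubble-slots: 20

Answer: 20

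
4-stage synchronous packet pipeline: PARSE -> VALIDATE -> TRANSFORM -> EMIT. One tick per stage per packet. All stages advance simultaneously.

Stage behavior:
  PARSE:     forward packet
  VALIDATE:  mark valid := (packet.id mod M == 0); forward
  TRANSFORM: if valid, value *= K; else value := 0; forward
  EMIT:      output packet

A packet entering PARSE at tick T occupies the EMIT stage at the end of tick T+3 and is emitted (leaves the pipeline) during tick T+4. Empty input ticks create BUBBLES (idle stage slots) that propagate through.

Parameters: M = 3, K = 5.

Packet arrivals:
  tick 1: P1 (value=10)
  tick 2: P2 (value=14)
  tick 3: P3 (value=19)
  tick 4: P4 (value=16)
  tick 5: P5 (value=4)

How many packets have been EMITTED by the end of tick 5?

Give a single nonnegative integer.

Tick 1: [PARSE:P1(v=10,ok=F), VALIDATE:-, TRANSFORM:-, EMIT:-] out:-; in:P1
Tick 2: [PARSE:P2(v=14,ok=F), VALIDATE:P1(v=10,ok=F), TRANSFORM:-, EMIT:-] out:-; in:P2
Tick 3: [PARSE:P3(v=19,ok=F), VALIDATE:P2(v=14,ok=F), TRANSFORM:P1(v=0,ok=F), EMIT:-] out:-; in:P3
Tick 4: [PARSE:P4(v=16,ok=F), VALIDATE:P3(v=19,ok=T), TRANSFORM:P2(v=0,ok=F), EMIT:P1(v=0,ok=F)] out:-; in:P4
Tick 5: [PARSE:P5(v=4,ok=F), VALIDATE:P4(v=16,ok=F), TRANSFORM:P3(v=95,ok=T), EMIT:P2(v=0,ok=F)] out:P1(v=0); in:P5
Emitted by tick 5: ['P1']

Answer: 1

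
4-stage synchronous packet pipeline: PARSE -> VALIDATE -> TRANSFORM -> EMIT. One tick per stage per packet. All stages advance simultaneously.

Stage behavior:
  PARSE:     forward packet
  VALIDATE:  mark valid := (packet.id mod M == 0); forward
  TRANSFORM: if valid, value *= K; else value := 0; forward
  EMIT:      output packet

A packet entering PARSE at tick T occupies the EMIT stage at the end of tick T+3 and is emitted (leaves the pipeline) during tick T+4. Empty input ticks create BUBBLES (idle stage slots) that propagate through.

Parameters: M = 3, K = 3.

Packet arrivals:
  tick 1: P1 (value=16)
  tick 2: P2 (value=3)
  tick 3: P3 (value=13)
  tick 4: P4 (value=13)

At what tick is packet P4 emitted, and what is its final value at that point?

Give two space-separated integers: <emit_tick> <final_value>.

Answer: 8 0

Derivation:
Tick 1: [PARSE:P1(v=16,ok=F), VALIDATE:-, TRANSFORM:-, EMIT:-] out:-; in:P1
Tick 2: [PARSE:P2(v=3,ok=F), VALIDATE:P1(v=16,ok=F), TRANSFORM:-, EMIT:-] out:-; in:P2
Tick 3: [PARSE:P3(v=13,ok=F), VALIDATE:P2(v=3,ok=F), TRANSFORM:P1(v=0,ok=F), EMIT:-] out:-; in:P3
Tick 4: [PARSE:P4(v=13,ok=F), VALIDATE:P3(v=13,ok=T), TRANSFORM:P2(v=0,ok=F), EMIT:P1(v=0,ok=F)] out:-; in:P4
Tick 5: [PARSE:-, VALIDATE:P4(v=13,ok=F), TRANSFORM:P3(v=39,ok=T), EMIT:P2(v=0,ok=F)] out:P1(v=0); in:-
Tick 6: [PARSE:-, VALIDATE:-, TRANSFORM:P4(v=0,ok=F), EMIT:P3(v=39,ok=T)] out:P2(v=0); in:-
Tick 7: [PARSE:-, VALIDATE:-, TRANSFORM:-, EMIT:P4(v=0,ok=F)] out:P3(v=39); in:-
Tick 8: [PARSE:-, VALIDATE:-, TRANSFORM:-, EMIT:-] out:P4(v=0); in:-
P4: arrives tick 4, valid=False (id=4, id%3=1), emit tick 8, final value 0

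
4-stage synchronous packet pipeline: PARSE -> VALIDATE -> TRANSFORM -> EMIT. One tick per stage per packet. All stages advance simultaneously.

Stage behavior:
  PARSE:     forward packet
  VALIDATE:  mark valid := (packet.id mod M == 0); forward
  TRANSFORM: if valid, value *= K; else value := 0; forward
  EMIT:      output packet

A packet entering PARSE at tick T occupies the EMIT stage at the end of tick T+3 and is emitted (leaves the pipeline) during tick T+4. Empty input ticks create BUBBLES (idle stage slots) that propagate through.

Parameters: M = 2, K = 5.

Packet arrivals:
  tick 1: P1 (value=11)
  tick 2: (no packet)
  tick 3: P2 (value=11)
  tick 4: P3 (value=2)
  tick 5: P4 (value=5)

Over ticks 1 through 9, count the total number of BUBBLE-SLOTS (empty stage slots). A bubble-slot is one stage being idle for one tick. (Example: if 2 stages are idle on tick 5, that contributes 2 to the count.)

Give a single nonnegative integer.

Tick 1: [PARSE:P1(v=11,ok=F), VALIDATE:-, TRANSFORM:-, EMIT:-] out:-; bubbles=3
Tick 2: [PARSE:-, VALIDATE:P1(v=11,ok=F), TRANSFORM:-, EMIT:-] out:-; bubbles=3
Tick 3: [PARSE:P2(v=11,ok=F), VALIDATE:-, TRANSFORM:P1(v=0,ok=F), EMIT:-] out:-; bubbles=2
Tick 4: [PARSE:P3(v=2,ok=F), VALIDATE:P2(v=11,ok=T), TRANSFORM:-, EMIT:P1(v=0,ok=F)] out:-; bubbles=1
Tick 5: [PARSE:P4(v=5,ok=F), VALIDATE:P3(v=2,ok=F), TRANSFORM:P2(v=55,ok=T), EMIT:-] out:P1(v=0); bubbles=1
Tick 6: [PARSE:-, VALIDATE:P4(v=5,ok=T), TRANSFORM:P3(v=0,ok=F), EMIT:P2(v=55,ok=T)] out:-; bubbles=1
Tick 7: [PARSE:-, VALIDATE:-, TRANSFORM:P4(v=25,ok=T), EMIT:P3(v=0,ok=F)] out:P2(v=55); bubbles=2
Tick 8: [PARSE:-, VALIDATE:-, TRANSFORM:-, EMIT:P4(v=25,ok=T)] out:P3(v=0); bubbles=3
Tick 9: [PARSE:-, VALIDATE:-, TRANSFORM:-, EMIT:-] out:P4(v=25); bubbles=4
Total bubble-slots: 20

Answer: 20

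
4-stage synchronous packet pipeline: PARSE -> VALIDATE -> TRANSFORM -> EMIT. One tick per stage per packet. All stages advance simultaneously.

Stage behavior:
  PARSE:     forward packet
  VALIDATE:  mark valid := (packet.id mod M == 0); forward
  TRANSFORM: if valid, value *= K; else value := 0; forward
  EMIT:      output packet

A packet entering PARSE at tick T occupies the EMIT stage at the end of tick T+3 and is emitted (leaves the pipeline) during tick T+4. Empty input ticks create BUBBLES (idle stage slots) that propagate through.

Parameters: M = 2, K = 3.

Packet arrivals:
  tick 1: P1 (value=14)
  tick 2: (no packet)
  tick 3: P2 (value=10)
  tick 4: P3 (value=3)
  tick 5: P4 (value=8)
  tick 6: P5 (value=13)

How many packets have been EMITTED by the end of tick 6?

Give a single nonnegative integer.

Tick 1: [PARSE:P1(v=14,ok=F), VALIDATE:-, TRANSFORM:-, EMIT:-] out:-; in:P1
Tick 2: [PARSE:-, VALIDATE:P1(v=14,ok=F), TRANSFORM:-, EMIT:-] out:-; in:-
Tick 3: [PARSE:P2(v=10,ok=F), VALIDATE:-, TRANSFORM:P1(v=0,ok=F), EMIT:-] out:-; in:P2
Tick 4: [PARSE:P3(v=3,ok=F), VALIDATE:P2(v=10,ok=T), TRANSFORM:-, EMIT:P1(v=0,ok=F)] out:-; in:P3
Tick 5: [PARSE:P4(v=8,ok=F), VALIDATE:P3(v=3,ok=F), TRANSFORM:P2(v=30,ok=T), EMIT:-] out:P1(v=0); in:P4
Tick 6: [PARSE:P5(v=13,ok=F), VALIDATE:P4(v=8,ok=T), TRANSFORM:P3(v=0,ok=F), EMIT:P2(v=30,ok=T)] out:-; in:P5
Emitted by tick 6: ['P1']

Answer: 1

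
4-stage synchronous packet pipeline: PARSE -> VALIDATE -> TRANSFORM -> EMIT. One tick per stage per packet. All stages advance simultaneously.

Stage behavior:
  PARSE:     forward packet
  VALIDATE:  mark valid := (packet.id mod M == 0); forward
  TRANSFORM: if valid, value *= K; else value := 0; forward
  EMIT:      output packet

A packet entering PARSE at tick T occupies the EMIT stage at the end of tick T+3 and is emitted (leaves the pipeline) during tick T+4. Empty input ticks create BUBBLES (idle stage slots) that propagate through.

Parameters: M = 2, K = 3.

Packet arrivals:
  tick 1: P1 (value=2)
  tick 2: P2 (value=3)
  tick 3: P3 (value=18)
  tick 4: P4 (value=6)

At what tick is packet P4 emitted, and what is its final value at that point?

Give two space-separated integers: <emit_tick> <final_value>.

Answer: 8 18

Derivation:
Tick 1: [PARSE:P1(v=2,ok=F), VALIDATE:-, TRANSFORM:-, EMIT:-] out:-; in:P1
Tick 2: [PARSE:P2(v=3,ok=F), VALIDATE:P1(v=2,ok=F), TRANSFORM:-, EMIT:-] out:-; in:P2
Tick 3: [PARSE:P3(v=18,ok=F), VALIDATE:P2(v=3,ok=T), TRANSFORM:P1(v=0,ok=F), EMIT:-] out:-; in:P3
Tick 4: [PARSE:P4(v=6,ok=F), VALIDATE:P3(v=18,ok=F), TRANSFORM:P2(v=9,ok=T), EMIT:P1(v=0,ok=F)] out:-; in:P4
Tick 5: [PARSE:-, VALIDATE:P4(v=6,ok=T), TRANSFORM:P3(v=0,ok=F), EMIT:P2(v=9,ok=T)] out:P1(v=0); in:-
Tick 6: [PARSE:-, VALIDATE:-, TRANSFORM:P4(v=18,ok=T), EMIT:P3(v=0,ok=F)] out:P2(v=9); in:-
Tick 7: [PARSE:-, VALIDATE:-, TRANSFORM:-, EMIT:P4(v=18,ok=T)] out:P3(v=0); in:-
Tick 8: [PARSE:-, VALIDATE:-, TRANSFORM:-, EMIT:-] out:P4(v=18); in:-
P4: arrives tick 4, valid=True (id=4, id%2=0), emit tick 8, final value 18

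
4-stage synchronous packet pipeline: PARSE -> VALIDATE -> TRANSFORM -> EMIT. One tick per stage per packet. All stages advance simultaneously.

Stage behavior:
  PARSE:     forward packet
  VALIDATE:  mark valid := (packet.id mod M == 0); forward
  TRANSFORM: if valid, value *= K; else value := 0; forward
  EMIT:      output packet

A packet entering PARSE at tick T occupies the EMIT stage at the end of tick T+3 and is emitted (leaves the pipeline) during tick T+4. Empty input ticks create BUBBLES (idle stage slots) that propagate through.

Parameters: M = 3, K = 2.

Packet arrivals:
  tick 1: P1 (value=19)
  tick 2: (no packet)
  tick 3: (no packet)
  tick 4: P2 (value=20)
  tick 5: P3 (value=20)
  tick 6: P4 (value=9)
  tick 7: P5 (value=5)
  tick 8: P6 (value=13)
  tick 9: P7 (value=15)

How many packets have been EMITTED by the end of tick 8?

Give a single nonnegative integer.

Answer: 2

Derivation:
Tick 1: [PARSE:P1(v=19,ok=F), VALIDATE:-, TRANSFORM:-, EMIT:-] out:-; in:P1
Tick 2: [PARSE:-, VALIDATE:P1(v=19,ok=F), TRANSFORM:-, EMIT:-] out:-; in:-
Tick 3: [PARSE:-, VALIDATE:-, TRANSFORM:P1(v=0,ok=F), EMIT:-] out:-; in:-
Tick 4: [PARSE:P2(v=20,ok=F), VALIDATE:-, TRANSFORM:-, EMIT:P1(v=0,ok=F)] out:-; in:P2
Tick 5: [PARSE:P3(v=20,ok=F), VALIDATE:P2(v=20,ok=F), TRANSFORM:-, EMIT:-] out:P1(v=0); in:P3
Tick 6: [PARSE:P4(v=9,ok=F), VALIDATE:P3(v=20,ok=T), TRANSFORM:P2(v=0,ok=F), EMIT:-] out:-; in:P4
Tick 7: [PARSE:P5(v=5,ok=F), VALIDATE:P4(v=9,ok=F), TRANSFORM:P3(v=40,ok=T), EMIT:P2(v=0,ok=F)] out:-; in:P5
Tick 8: [PARSE:P6(v=13,ok=F), VALIDATE:P5(v=5,ok=F), TRANSFORM:P4(v=0,ok=F), EMIT:P3(v=40,ok=T)] out:P2(v=0); in:P6
Emitted by tick 8: ['P1', 'P2']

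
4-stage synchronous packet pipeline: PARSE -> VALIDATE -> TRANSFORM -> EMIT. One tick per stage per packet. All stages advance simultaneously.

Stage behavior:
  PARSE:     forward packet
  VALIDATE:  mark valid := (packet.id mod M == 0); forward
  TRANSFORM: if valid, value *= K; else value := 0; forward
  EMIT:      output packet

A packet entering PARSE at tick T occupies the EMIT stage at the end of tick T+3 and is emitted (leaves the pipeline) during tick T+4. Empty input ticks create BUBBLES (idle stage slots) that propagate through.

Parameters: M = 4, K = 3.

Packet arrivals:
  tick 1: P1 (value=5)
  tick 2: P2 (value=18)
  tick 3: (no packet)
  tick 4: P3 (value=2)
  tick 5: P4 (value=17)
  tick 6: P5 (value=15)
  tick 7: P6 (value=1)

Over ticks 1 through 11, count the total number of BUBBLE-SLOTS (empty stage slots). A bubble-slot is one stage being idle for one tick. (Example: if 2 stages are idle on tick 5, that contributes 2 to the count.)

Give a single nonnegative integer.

Answer: 20

Derivation:
Tick 1: [PARSE:P1(v=5,ok=F), VALIDATE:-, TRANSFORM:-, EMIT:-] out:-; bubbles=3
Tick 2: [PARSE:P2(v=18,ok=F), VALIDATE:P1(v=5,ok=F), TRANSFORM:-, EMIT:-] out:-; bubbles=2
Tick 3: [PARSE:-, VALIDATE:P2(v=18,ok=F), TRANSFORM:P1(v=0,ok=F), EMIT:-] out:-; bubbles=2
Tick 4: [PARSE:P3(v=2,ok=F), VALIDATE:-, TRANSFORM:P2(v=0,ok=F), EMIT:P1(v=0,ok=F)] out:-; bubbles=1
Tick 5: [PARSE:P4(v=17,ok=F), VALIDATE:P3(v=2,ok=F), TRANSFORM:-, EMIT:P2(v=0,ok=F)] out:P1(v=0); bubbles=1
Tick 6: [PARSE:P5(v=15,ok=F), VALIDATE:P4(v=17,ok=T), TRANSFORM:P3(v=0,ok=F), EMIT:-] out:P2(v=0); bubbles=1
Tick 7: [PARSE:P6(v=1,ok=F), VALIDATE:P5(v=15,ok=F), TRANSFORM:P4(v=51,ok=T), EMIT:P3(v=0,ok=F)] out:-; bubbles=0
Tick 8: [PARSE:-, VALIDATE:P6(v=1,ok=F), TRANSFORM:P5(v=0,ok=F), EMIT:P4(v=51,ok=T)] out:P3(v=0); bubbles=1
Tick 9: [PARSE:-, VALIDATE:-, TRANSFORM:P6(v=0,ok=F), EMIT:P5(v=0,ok=F)] out:P4(v=51); bubbles=2
Tick 10: [PARSE:-, VALIDATE:-, TRANSFORM:-, EMIT:P6(v=0,ok=F)] out:P5(v=0); bubbles=3
Tick 11: [PARSE:-, VALIDATE:-, TRANSFORM:-, EMIT:-] out:P6(v=0); bubbles=4
Total bubble-slots: 20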